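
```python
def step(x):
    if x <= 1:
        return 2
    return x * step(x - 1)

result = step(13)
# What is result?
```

step(13) = 13 * 12 * 11 * 10 * 9 * 8 * 7 * 6 * 5 * 4 * 3 * 2 * 2 = 12454041600

Answer: 12454041600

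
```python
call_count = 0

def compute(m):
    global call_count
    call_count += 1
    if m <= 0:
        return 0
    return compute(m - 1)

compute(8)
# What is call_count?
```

Linear recursion stepping by 1: 9 calls from m=8 down to ≤0.

Answer: 9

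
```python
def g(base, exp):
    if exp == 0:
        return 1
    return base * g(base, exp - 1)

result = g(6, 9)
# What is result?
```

g(6, 9) = 6 * 6 * 6 * 6 * 6 * 6 * 6 * 6 * 6 = 10077696

Answer: 10077696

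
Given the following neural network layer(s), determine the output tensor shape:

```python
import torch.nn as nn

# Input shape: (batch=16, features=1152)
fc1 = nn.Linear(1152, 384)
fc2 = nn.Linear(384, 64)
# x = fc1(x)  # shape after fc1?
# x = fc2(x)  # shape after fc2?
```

Input: (16, 1152) -> after fc1: (16, 384) -> Output: (16, 64)

Answer: (16, 64)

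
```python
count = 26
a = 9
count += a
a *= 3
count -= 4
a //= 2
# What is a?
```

Trace:
`count = 26` → count = 26
`a = 9` → a = 9
`count += a` → count = 35
`a *= 3` → a = 27
`count -= 4` → count = 31
`a //= 2` → a = 13
So a = 13

Answer: 13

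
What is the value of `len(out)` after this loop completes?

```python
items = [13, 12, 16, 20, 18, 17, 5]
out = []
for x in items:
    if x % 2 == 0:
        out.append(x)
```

Count even numbers in [13, 12, 16, 20, 18, 17, 5]
`out` takes the values: [] → [12] → [12, 16] → [12, 16, 20] → [12, 16, 20, 18]
So `len(out)` = 4

Answer: 4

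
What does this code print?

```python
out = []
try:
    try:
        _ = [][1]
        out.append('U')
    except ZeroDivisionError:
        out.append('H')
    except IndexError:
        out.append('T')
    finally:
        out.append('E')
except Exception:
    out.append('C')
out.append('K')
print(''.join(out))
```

Execution trace: 'T' (inner except IndexError) → 'E' (inner finally) → 'K' (after the try/except). Output: TEK

Answer: TEK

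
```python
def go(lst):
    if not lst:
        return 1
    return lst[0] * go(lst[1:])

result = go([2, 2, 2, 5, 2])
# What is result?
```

Product over [2, 2, 2, 5, 2] = 2 * 2 * 2 * 5 * 2 = 80

Answer: 80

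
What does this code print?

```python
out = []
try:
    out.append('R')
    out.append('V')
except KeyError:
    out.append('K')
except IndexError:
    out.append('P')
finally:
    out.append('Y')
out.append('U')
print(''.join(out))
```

Execution trace: 'R' (try body) → 'V' (try body, no exception) → 'Y' (finally) → 'U' (after the try/except). Output: RVYU

Answer: RVYU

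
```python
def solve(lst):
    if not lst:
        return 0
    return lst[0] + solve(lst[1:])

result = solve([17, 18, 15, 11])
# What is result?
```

17 + 18 + 15 + 11 + 0 = 61

Answer: 61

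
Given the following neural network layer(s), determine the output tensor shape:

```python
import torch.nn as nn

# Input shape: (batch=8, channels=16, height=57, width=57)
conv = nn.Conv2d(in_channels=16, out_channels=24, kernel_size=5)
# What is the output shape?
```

Input: (8, 16, 57, 57) -> Output: (8, 24, 53, 53)

Answer: (8, 24, 53, 53)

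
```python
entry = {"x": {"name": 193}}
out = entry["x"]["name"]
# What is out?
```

Trace:
`entry = {"x": {"name": 193}}` → entry = {'x': {'name': 193}}
`out = entry["x"]["name"]` → out = 193
So out = 193

Answer: 193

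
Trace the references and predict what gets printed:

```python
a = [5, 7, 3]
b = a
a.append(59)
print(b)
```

Key concept: basic list aliasing.
Step by step:
`a = [5, 7, 3]` → a = [5, 7, 3]
`b = a` → b = [5, 7, 3] (same object as a)
`a.append(59)` → a = [5, 7, 3, 59] (same object as b); b = [5, 7, 3, 59] (same object as a)
`print(b)` → prints [5, 7, 3, 59]

Answer: [5, 7, 3, 59]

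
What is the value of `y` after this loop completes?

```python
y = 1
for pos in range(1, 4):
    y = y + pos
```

Start at 1, add 1 through 3
`y` takes the values: 1 → 2 → 4 → 7

Answer: 7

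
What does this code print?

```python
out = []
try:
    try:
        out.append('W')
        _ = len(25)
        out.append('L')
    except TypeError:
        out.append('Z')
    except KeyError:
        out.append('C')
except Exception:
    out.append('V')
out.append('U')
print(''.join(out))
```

Execution trace: 'W' (inner try body) → 'Z' (inner except TypeError) → 'U' (after the try/except). Output: WZU

Answer: WZU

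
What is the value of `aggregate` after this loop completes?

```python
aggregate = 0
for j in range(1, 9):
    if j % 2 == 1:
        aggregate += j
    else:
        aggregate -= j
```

Add odd, subtract even
`aggregate` takes the values: 0 → 1 → -1 → 2 → -2 → 3 → -3 → 4 → -4

Answer: -4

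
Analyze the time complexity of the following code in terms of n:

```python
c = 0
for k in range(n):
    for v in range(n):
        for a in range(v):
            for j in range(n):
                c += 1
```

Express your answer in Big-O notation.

Each loop level contributes: n × n × n × n. Multiplying the contributions gives O(n^4).

Answer: O(n^4)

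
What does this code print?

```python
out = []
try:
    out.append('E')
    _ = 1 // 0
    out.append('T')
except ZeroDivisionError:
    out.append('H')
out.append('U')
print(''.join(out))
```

Execution trace: 'E' (try body) → 'H' (except ZeroDivisionError) → 'U' (after the try/except). Output: EHU

Answer: EHU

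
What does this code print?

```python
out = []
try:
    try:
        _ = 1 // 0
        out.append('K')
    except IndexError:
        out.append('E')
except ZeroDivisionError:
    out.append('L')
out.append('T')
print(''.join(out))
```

Execution trace: 'L' (outer except ZeroDivisionError) → 'T' (after the try/except). Output: LT

Answer: LT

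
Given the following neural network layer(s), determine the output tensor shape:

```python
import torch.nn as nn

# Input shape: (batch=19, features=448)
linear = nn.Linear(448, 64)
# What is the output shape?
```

Input: (19, 448) -> Output: (19, 64)

Answer: (19, 64)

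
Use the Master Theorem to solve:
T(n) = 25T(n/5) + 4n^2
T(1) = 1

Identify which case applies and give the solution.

a=25, b=5, f(n)=4n^2. log_5(25) = 2. Since c=2 = 2, Case 2 applies: T(n) = Θ(n^log_b(a) · log n) = O(n^2 log n).

Answer: O(n^2 log n) - Case 2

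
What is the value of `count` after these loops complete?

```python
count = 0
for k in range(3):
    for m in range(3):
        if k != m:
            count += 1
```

3² - 3 (exclude diagonal)
`count` takes the values: 0 → 1 → 2 → 3 → 4 → 5 → 6

Answer: 6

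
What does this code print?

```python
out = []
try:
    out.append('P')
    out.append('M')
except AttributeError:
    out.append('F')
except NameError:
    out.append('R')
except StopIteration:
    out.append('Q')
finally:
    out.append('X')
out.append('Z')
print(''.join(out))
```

Execution trace: 'P' (try body) → 'M' (try body, no exception) → 'X' (finally) → 'Z' (after the try/except). Output: PMXZ

Answer: PMXZ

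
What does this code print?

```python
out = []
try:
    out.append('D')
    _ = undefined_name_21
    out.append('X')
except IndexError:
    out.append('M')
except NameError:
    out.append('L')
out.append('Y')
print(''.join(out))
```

Execution trace: 'D' (try body) → 'L' (except NameError) → 'Y' (after the try/except). Output: DLY

Answer: DLY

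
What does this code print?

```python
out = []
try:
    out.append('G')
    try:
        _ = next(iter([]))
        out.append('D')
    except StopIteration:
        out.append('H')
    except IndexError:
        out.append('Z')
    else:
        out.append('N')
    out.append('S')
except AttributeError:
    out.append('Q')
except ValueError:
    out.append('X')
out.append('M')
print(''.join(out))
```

Execution trace: 'G' (try body) → 'H' (inner except StopIteration) → 'S' (try body, no exception) → 'M' (after the try/except). Output: GHSM

Answer: GHSM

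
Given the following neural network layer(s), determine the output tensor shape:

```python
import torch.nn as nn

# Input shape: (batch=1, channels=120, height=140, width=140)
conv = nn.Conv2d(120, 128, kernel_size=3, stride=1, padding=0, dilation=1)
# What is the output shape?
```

Input: (1, 120, 140, 140) -> Output: (1, 128, 138, 138)

Answer: (1, 128, 138, 138)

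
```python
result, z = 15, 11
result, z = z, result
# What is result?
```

Trace:
`result, z = 15, 11` → result = 15; z = 11
`result, z = z, result` → result = 11; z = 15
So result = 11

Answer: 11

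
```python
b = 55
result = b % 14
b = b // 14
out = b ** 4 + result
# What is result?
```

Trace:
`b = 55` → b = 55
`result = b % 14` → result = 13
`b = b // 14` → b = 3
`out = b ** 4 + result` → out = 94
So result = 13

Answer: 13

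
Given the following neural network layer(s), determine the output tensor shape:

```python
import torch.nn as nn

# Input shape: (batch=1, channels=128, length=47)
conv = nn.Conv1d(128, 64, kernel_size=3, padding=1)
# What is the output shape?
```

Input: (1, 128, 47) -> Output: (1, 64, 47)

Answer: (1, 64, 47)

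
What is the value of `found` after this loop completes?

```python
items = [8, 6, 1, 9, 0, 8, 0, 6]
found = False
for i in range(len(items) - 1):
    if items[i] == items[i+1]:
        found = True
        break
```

Check consecutive duplicates in [8, 6, 1, 9, 0, 8, 0, 6]
`found` takes the values: False

Answer: False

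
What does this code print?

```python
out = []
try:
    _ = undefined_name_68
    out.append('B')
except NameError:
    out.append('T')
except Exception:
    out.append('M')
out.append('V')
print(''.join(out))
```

Execution trace: 'T' (except NameError) → 'V' (after the try/except). Output: TV

Answer: TV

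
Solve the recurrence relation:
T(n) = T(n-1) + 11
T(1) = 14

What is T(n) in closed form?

Unrolling: T(n) = T(1) + 11·(n-1) = 14 + 11(n-1) = 11n + 3.

Answer: T(n) = 11n + 3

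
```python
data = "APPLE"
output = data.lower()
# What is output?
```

Trace:
`data = "APPLE"` → data = 'APPLE'
`output = data.lower()` → output = 'apple'
So output = 'apple'

Answer: 'apple'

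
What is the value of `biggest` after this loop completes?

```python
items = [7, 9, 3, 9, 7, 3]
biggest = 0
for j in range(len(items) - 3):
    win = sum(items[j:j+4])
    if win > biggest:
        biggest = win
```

Max sum of 4-element window in [7, 9, 3, 9, 7, 3]
`biggest` takes the values: 0 → 28

Answer: 28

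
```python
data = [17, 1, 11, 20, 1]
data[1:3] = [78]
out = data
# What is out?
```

Trace:
`data = [17, 1, 11, 20, 1]` → data = [17, 1, 11, 20, 1]
`data[1:3] = [78]` → data = [17, 78, 20, 1]
`out = data` → out = [17, 78, 20, 1]
So out = [17, 78, 20, 1]

Answer: [17, 78, 20, 1]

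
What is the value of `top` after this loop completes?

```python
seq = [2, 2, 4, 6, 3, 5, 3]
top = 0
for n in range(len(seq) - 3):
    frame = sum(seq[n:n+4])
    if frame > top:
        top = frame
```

Max sum of 4-element window in [2, 2, 4, 6, 3, 5, 3]
`top` takes the values: 0 → 14 → 15 → 18

Answer: 18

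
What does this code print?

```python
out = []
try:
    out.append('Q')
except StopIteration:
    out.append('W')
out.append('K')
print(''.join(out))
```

Execution trace: 'Q' (try body, no exception) → 'K' (after the try/except). Output: QK

Answer: QK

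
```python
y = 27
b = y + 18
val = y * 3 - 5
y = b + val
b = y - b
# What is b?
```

Trace:
`y = 27` → y = 27
`b = y + 18` → b = 45
`val = y * 3 - 5` → val = 76
`y = b + val` → y = 121
`b = y - b` → b = 76
So b = 76

Answer: 76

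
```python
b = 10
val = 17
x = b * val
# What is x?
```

Trace:
`b = 10` → b = 10
`val = 17` → val = 17
`x = b * val` → x = 170
So x = 170

Answer: 170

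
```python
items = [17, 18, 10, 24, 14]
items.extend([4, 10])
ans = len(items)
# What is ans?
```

Trace:
`items = [17, 18, 10, 24, 14]` → items = [17, 18, 10, 24, 14]
`items.extend([4, 10])` → items = [17, 18, 10, 24, 14, 4, 10]
`ans = len(items)` → ans = 7
So ans = 7

Answer: 7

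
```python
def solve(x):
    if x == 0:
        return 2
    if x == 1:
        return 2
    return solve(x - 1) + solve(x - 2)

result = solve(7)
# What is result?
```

Build up from base cases: solve(0)=2, solve(1)=2, solve(2)=4, solve(3)=6, solve(4)=10, solve(5)=16, solve(6)=26, ..., solve(7)=42

Answer: 42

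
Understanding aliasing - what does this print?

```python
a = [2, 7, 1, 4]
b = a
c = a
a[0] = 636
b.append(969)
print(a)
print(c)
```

Key concept: multiple aliases.
Step by step:
`a = [2, 7, 1, 4]` → a = [2, 7, 1, 4]
`b = a` → b = [2, 7, 1, 4] (same object as a)
`c = a` → c = [2, 7, 1, 4] (same object as a, b)
`a[0] = 636` → a = [636, 7, 1, 4] (same object as b, c); b = [636, 7, 1, 4] (same object as a, c); c = [636, 7, 1, 4] (same object as a, b)
`b.append(969)` → a = [636, 7, 1, 4, 969] (same object as b, c); b = [636, 7, 1, 4, 969] (same object as a, c); c = [636, 7, 1, 4, 969] (same object as a, b)
`print(a)` → prints [636, 7, 1, 4, 969]
`print(c)` → prints [636, 7, 1, 4, 969]

Answer:
[636, 7, 1, 4, 969]
[636, 7, 1, 4, 969]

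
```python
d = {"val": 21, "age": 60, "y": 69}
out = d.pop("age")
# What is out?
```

Trace:
`d = {"val": 21, "age": 60, "y": 69}` → d = {'val': 21, 'age': 60, 'y': 69}
`out = d.pop("age")` → d = {'val': 21, 'y': 69}; out = 60
So out = 60

Answer: 60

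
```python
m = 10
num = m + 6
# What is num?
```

Trace:
`m = 10` → m = 10
`num = m + 6` → num = 16
So num = 16

Answer: 16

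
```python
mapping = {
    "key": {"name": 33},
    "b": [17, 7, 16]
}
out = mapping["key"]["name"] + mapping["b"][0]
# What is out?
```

Trace:
`mapping = { ...` → mapping = {'key': {'name': 33}, 'b': [17, 7, 16]}
`out = mapping["key"]["name"] + mapping["b"][0]` → out = 50
So out = 50

Answer: 50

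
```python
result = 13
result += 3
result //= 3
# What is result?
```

Trace:
`result = 13` → result = 13
`result += 3` → result = 16
`result //= 3` → result = 5
So result = 5

Answer: 5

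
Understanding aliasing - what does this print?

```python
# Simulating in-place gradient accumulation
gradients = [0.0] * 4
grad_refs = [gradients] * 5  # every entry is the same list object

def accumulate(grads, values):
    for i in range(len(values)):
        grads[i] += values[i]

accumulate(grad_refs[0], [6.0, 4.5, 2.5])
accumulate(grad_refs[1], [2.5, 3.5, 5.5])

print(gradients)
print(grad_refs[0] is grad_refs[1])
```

Key concept: gradient accumulation aliasing.
Step by step:
`gradients = [0.0] * 4` → gradients = [0.0, 0.0, 0.0, 0.0]
`grad_refs = [gradients] * 5` → grad_refs = [[0.0, 0.0, 0.0, 0.0], [0.0, 0.0, 0.0, 0.0], [0.0, 0.0, 0.0, 0.0], [0.0, 0.0, 0.0, 0.0], [0.0, 0.0, 0.0, 0.0]]
`accumulate(grad_refs[0], [6.0, 4.5, 2.5])` → gradients = [6.0, 4.5, 2.5, 0.0]; grad_refs = [[6.0, 4.5, 2.5, 0.0], [6.0, 4.5, 2.5, 0.0], [6.0, 4.5, 2.5, 0.0], [6.0, 4.5, 2.5, 0.0], [6.0, 4.5, 2.5, 0.0]]
`accumulate(grad_refs[1], [2.5, 3.5, 5.5])` → gradients = [8.5, 8.0, 8.0, 0.0]; grad_refs = [[8.5, 8.0, 8.0, 0.0], [8.5, 8.0, 8.0, 0.0], [8.5, 8.0, 8.0, 0.0], [8.5, 8.0, 8.0, 0.0], [8.5, 8.0, 8.0, 0.0]]
`print(gradients)` → prints [8.5, 8.0, 8.0, 0.0]
`print(grad_refs[0] is grad_refs[1])` → prints True

Answer:
[8.5, 8.0, 8.0, 0.0]
True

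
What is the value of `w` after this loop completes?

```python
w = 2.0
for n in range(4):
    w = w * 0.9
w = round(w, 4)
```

Exponential decay: 2.0 * 0.9^4
`w` takes the values: 2.0 → 1.8 → 1.62 → 1.458 → 1.3122

Answer: 1.3122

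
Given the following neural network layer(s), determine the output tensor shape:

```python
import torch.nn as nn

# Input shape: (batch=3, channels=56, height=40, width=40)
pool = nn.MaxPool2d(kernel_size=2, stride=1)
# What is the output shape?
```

Input: (3, 56, 40, 40) -> Output: (3, 56, 39, 39)

Answer: (3, 56, 39, 39)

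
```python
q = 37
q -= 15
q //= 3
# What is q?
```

Trace:
`q = 37` → q = 37
`q -= 15` → q = 22
`q //= 3` → q = 7
So q = 7

Answer: 7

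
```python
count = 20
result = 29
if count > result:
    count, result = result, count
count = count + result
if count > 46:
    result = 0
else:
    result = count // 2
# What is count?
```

Trace:
`count = 20` → count = 20
`result = 29` → result = 29
`if count > result: ...` → count > result is False → no variable changes
`count = count + result` → count = 49
`if count > 46: ...` → count > 46 is True → result = 0
So count = 49

Answer: 49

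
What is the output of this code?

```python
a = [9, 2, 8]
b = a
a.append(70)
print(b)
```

Key concept: basic list aliasing.
Step by step:
`a = [9, 2, 8]` → a = [9, 2, 8]
`b = a` → b = [9, 2, 8] (same object as a)
`a.append(70)` → a = [9, 2, 8, 70] (same object as b); b = [9, 2, 8, 70] (same object as a)
`print(b)` → prints [9, 2, 8, 70]

Answer: [9, 2, 8, 70]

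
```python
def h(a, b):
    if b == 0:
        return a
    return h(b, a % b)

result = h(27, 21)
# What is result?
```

h(27, 21) -> h(21, 6) -> h(6, 3) -> h(3, 0) -> 3

Answer: 3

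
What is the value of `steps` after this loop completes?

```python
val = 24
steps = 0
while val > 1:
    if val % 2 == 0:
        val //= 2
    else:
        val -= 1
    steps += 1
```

Steps to reduce 24 to 1
`steps` takes the values: 0 → 1 → 2 → 3 → 4 → 5

Answer: 5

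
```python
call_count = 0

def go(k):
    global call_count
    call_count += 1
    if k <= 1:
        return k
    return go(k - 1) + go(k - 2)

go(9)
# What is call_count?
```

Calls(k) = 1 + Calls(k-1) + Calls(k-2); Calls(0)=Calls(1)=1. For k=9 this gives 109.

Answer: 109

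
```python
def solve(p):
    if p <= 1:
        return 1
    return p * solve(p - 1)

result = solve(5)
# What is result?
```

solve(5) = 5 * 4 * 3 * 2 * 1 = 120

Answer: 120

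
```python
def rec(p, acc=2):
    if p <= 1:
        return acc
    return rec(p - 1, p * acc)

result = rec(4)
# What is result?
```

Accumulator trace (n, acc): (4, 2) -> (3, 8) -> (2, 24) -> (1, 48) -> return 48

Answer: 48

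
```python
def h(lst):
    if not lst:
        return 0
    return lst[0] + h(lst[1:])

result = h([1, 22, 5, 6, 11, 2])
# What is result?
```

1 + 22 + 5 + 6 + 11 + 2 + 0 = 47

Answer: 47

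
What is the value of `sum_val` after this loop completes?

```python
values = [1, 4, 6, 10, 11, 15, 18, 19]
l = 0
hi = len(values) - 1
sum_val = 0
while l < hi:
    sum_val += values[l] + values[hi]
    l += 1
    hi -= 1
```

Sum of pairs from ends
`sum_val` takes the values: 0 → 20 → 42 → 63 → 84

Answer: 84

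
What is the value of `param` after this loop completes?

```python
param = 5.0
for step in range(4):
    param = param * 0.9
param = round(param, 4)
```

Exponential decay: 5.0 * 0.9^4
`param` takes the values: 5.0 → 4.5 → 4.05 → 3.645 → 3.2805

Answer: 3.2805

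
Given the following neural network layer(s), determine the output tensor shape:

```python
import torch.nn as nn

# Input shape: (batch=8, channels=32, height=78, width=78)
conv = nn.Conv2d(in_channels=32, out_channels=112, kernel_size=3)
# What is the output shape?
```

Input: (8, 32, 78, 78) -> Output: (8, 112, 76, 76)

Answer: (8, 112, 76, 76)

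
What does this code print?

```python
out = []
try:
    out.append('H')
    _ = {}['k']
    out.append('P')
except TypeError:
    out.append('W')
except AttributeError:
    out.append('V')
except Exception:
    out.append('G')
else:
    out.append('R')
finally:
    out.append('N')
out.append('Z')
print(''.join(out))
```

Execution trace: 'H' (try body) → 'G' (except Exception) → 'N' (finally) → 'Z' (after the try/except). Output: HGNZ

Answer: HGNZ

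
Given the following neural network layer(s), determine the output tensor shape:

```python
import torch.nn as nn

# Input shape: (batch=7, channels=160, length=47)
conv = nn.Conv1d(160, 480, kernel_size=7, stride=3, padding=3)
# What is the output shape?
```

Input: (7, 160, 47) -> Output: (7, 480, 16)

Answer: (7, 480, 16)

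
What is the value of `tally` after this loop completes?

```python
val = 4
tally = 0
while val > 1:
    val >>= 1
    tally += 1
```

Count right shifts until 1
`tally` takes the values: 0 → 1 → 2

Answer: 2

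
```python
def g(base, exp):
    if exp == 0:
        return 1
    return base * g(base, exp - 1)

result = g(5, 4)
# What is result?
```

g(5, 4) = 5 * 5 * 5 * 5 = 625

Answer: 625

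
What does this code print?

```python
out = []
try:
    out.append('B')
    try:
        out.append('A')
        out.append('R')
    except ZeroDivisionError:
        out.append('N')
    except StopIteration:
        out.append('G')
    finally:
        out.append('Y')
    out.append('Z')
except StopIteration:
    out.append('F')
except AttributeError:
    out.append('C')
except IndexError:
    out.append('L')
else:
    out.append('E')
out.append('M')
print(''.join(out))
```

Execution trace: 'B' (try body) → 'A' (inner try body) → 'R' (inner try body, no exception) → 'Y' (inner finally) → 'Z' (try body, no exception) → 'E' (else) → 'M' (after the try/except). Output: BARYZEM

Answer: BARYZEM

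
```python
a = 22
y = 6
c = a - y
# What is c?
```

Trace:
`a = 22` → a = 22
`y = 6` → y = 6
`c = a - y` → c = 16
So c = 16

Answer: 16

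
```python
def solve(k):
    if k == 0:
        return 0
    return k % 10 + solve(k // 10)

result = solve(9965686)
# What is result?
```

Sum of digits of 9965686: 6 + 8 + 6 + 5 + 6 + 9 + 9 = 49

Answer: 49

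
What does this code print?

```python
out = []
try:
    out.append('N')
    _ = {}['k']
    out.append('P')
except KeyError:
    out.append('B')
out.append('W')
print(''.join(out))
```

Execution trace: 'N' (try body) → 'B' (except KeyError) → 'W' (after the try/except). Output: NBW

Answer: NBW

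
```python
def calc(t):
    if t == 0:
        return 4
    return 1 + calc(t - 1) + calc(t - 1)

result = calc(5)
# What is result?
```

calc(t) = 1 + 2·calc(t-1), calc(0)=4. Closed form: (4+1)·2^5 - 1 = 159.

Answer: 159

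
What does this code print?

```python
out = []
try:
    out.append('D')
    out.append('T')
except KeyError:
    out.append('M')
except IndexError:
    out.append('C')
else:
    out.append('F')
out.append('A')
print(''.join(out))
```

Execution trace: 'D' (try body) → 'T' (try body, no exception) → 'F' (else) → 'A' (after the try/except). Output: DTFA

Answer: DTFA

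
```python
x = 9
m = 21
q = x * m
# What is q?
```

Trace:
`x = 9` → x = 9
`m = 21` → m = 21
`q = x * m` → q = 189
So q = 189

Answer: 189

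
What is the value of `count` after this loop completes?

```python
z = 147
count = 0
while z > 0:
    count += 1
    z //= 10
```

Count digits by repeated division by 10
`count` takes the values: 0 → 1 → 2 → 3

Answer: 3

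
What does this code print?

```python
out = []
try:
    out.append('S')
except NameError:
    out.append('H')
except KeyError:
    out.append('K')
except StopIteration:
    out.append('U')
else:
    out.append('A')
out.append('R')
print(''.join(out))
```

Execution trace: 'S' (try body, no exception) → 'A' (else) → 'R' (after the try/except). Output: SAR

Answer: SAR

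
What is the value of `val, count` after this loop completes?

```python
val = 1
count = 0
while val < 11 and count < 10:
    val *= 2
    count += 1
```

Double until >= 11 or 10 iterations
`val, count` takes the values: (1, 0) → (2, 0) → (2, 1) → (4, 1) → (4, 2) → (8, 2) → (8, 3) → (16, 3) → (16, 4)

Answer: 16, 4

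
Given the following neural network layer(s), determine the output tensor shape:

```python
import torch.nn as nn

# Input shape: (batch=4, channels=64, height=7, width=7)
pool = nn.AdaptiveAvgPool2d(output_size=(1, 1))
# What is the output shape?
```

Input: (4, 64, 7, 7) -> Output: (4, 64, 1, 1)

Answer: (4, 64, 1, 1)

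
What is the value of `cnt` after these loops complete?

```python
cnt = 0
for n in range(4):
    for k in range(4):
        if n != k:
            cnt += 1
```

4² - 4 (exclude diagonal)
`cnt` takes the values: 0 → 1 → 2 → 3 → 4 → 5 → 6 → 7 → 8 → 9 → 10 → 11 → 12

Answer: 12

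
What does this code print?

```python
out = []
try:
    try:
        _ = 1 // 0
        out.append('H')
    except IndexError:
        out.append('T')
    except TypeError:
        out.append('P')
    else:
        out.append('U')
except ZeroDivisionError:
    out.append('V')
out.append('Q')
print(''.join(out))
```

Execution trace: 'V' (outer except ZeroDivisionError) → 'Q' (after the try/except). Output: VQ

Answer: VQ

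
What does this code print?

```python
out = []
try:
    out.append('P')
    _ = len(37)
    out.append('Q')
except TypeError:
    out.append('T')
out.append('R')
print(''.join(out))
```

Execution trace: 'P' (try body) → 'T' (except TypeError) → 'R' (after the try/except). Output: PTR

Answer: PTR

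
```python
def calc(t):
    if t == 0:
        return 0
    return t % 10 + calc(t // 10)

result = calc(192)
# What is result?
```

Sum of digits of 192: 2 + 9 + 1 = 12

Answer: 12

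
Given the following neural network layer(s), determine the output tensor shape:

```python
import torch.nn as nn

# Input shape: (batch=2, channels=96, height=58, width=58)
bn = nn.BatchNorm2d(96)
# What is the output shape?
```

Input: (2, 96, 58, 58) -> Output: (2, 96, 58, 58)

Answer: (2, 96, 58, 58)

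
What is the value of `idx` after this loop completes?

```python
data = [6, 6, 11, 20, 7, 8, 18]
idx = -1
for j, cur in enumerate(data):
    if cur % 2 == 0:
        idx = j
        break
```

First even number index in [6, 6, 11, 20, 7, 8, 18]
`idx` takes the values: -1 → 0

Answer: 0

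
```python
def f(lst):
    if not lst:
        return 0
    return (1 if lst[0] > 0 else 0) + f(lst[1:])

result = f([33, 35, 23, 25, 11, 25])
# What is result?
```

Count of positive elements in [33, 35, 23, 25, 11, 25] = 6

Answer: 6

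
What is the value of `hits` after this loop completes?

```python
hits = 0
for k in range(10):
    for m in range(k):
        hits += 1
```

Triangle number: 0+1+2+...+9
`hits` takes the values: 0 → 1 → 2 → 3 → 4 → 5 → 6 → 7 → 8 → 9 → 10 → 11 → 12 → 13 → 14 → 15 → 16 → 17 → 18 → 19 → 20 → 21 → 22 → 23 → 24 → 25 → 26 → 27 → 28 → 29 → … → 41 → 42 → 43 → 44 → 45

Answer: 45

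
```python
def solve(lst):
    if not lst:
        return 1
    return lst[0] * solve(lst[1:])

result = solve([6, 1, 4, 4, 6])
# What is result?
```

Product over [6, 1, 4, 4, 6] = 6 * 1 * 4 * 4 * 6 = 576

Answer: 576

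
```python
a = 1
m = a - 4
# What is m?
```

Trace:
`a = 1` → a = 1
`m = a - 4` → m = -3
So m = -3

Answer: -3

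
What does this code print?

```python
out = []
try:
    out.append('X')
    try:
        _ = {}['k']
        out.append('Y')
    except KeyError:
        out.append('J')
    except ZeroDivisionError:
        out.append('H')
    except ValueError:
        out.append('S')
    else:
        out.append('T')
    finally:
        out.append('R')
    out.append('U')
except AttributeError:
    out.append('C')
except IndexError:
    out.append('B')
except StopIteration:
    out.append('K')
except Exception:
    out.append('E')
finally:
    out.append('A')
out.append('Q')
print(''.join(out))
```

Execution trace: 'X' (try body) → 'J' (inner except KeyError) → 'R' (inner finally) → 'U' (try body, no exception) → 'A' (finally) → 'Q' (after the try/except). Output: XJRUAQ

Answer: XJRUAQ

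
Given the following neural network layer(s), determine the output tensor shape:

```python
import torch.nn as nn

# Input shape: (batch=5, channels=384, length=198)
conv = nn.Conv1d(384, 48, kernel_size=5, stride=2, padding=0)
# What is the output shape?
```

Input: (5, 384, 198) -> Output: (5, 48, 97)

Answer: (5, 48, 97)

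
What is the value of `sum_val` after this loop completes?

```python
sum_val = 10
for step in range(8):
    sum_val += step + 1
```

Start at 10, add 1 to 8 = 46
`sum_val` takes the values: 10 → 11 → 13 → 16 → 20 → 25 → 31 → 38 → 46

Answer: 46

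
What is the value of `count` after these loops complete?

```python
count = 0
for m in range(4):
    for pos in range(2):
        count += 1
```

4 * 2 = 8
`count` takes the values: 0 → 1 → 2 → 3 → 4 → 5 → 6 → 7 → 8

Answer: 8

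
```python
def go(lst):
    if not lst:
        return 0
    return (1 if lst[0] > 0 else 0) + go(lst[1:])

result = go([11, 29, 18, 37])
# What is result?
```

Count of positive elements in [11, 29, 18, 37] = 4

Answer: 4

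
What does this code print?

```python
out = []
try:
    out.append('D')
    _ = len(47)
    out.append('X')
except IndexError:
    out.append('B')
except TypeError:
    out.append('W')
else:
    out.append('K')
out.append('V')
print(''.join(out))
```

Execution trace: 'D' (try body) → 'W' (except TypeError) → 'V' (after the try/except). Output: DWV

Answer: DWV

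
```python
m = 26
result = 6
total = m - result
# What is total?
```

Trace:
`m = 26` → m = 26
`result = 6` → result = 6
`total = m - result` → total = 20
So total = 20

Answer: 20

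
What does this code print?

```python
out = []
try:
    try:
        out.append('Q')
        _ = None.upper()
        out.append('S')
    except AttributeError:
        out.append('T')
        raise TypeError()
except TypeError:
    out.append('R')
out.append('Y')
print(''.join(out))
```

Execution trace: 'Q' (inner try body) → 'T' (inner except AttributeError) → 'R' (outer except TypeError) → 'Y' (after the try/except). Output: QTRY

Answer: QTRY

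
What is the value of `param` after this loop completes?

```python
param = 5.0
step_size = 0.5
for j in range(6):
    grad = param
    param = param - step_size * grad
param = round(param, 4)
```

Gradient descent: w = 5.0 * (1 - 0.5)^6
`param` takes the values: 5.0 → 2.5 → 1.25 → 0.625 → 0.3125 → 0.15625 → 0.078125 → 0.0781

Answer: 0.0781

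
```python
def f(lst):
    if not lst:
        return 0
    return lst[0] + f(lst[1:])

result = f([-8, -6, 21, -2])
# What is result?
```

(-8) + (-6) + 21 + (-2) + 0 = 5

Answer: 5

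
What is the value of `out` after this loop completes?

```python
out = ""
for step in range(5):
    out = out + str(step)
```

Concatenate digits 0 to 4
`out` takes the values: "" → "0" → "01" → "012" → "0123" → "01234"

Answer: "01234"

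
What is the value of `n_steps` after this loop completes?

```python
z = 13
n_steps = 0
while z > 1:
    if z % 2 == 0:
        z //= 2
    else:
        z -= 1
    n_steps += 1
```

Steps to reduce 13 to 1
`n_steps` takes the values: 0 → 1 → 2 → 3 → 4 → 5

Answer: 5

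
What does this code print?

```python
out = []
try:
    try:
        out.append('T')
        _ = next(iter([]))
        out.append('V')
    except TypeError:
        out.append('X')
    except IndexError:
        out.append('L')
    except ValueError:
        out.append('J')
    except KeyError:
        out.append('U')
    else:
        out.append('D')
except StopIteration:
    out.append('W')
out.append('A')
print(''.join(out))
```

Execution trace: 'T' (try body) → 'W' (outer except StopIteration) → 'A' (after the try/except). Output: TWA

Answer: TWA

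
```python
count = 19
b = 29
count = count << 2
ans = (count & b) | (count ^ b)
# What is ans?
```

Trace:
`count = 19` → count = 19
`b = 29` → b = 29
`count = count << 2` → count = 76
`ans = (count & b) | (count ^ b)` → ans = 93
So ans = 93

Answer: 93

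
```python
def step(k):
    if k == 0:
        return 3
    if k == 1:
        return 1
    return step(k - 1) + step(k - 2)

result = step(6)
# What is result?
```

Build up from base cases: step(0)=3, step(1)=1, step(2)=4, step(3)=5, step(4)=9, step(5)=14, step(6)=23

Answer: 23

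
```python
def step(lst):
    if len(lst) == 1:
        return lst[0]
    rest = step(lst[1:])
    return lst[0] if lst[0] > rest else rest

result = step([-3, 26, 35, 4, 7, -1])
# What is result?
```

Recursive max over [-3, 26, 35, 4, 7, -1] = 35

Answer: 35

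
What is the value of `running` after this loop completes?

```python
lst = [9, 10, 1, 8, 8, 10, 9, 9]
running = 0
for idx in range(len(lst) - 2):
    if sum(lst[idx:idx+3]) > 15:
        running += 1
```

Count windows with sum > 15
`running` takes the values: 0 → 1 → 2 → 3 → 4 → 5 → 6

Answer: 6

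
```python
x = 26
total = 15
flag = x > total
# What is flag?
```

Trace:
`x = 26` → x = 26
`total = 15` → total = 15
`flag = x > total` → flag = True
So flag = True

Answer: True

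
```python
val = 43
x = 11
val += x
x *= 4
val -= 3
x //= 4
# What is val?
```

Trace:
`val = 43` → val = 43
`x = 11` → x = 11
`val += x` → val = 54
`x *= 4` → x = 44
`val -= 3` → val = 51
`x //= 4` → x = 11
So val = 51

Answer: 51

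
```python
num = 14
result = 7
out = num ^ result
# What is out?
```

Trace:
`num = 14` → num = 14
`result = 7` → result = 7
`out = num ^ result` → out = 9
So out = 9

Answer: 9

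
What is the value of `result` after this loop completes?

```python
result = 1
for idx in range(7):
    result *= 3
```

3^7 = 2187
`result` takes the values: 1 → 3 → 9 → 27 → 81 → 243 → 729 → 2187

Answer: 2187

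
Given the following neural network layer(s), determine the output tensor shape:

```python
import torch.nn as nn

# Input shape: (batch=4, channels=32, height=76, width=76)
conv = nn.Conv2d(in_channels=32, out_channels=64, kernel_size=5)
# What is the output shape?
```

Input: (4, 32, 76, 76) -> Output: (4, 64, 72, 72)

Answer: (4, 64, 72, 72)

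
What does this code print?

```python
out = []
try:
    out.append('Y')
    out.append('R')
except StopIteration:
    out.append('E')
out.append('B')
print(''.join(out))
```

Execution trace: 'Y' (try body) → 'R' (try body, no exception) → 'B' (after the try/except). Output: YRB

Answer: YRB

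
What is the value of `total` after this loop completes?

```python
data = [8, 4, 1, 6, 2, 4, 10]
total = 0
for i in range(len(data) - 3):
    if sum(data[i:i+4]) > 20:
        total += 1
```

Count windows with sum > 20
`total` takes the values: 0 → 1

Answer: 1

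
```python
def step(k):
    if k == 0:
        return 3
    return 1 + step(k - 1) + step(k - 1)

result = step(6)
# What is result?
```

step(k) = 1 + 2·step(k-1), step(0)=3. Closed form: (3+1)·2^6 - 1 = 255.

Answer: 255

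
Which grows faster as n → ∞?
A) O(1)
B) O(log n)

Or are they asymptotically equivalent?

O(1) vs O(log n): Higher order terms dominate.

Answer: B) O(log n) grows faster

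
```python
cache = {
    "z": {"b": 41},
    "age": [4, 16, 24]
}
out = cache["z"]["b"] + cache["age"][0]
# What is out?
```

Trace:
`cache = { ...` → cache = {'z': {'b': 41}, 'age': [4, 16, 24]}
`out = cache["z"]["b"] + cache["age"][0]` → out = 45
So out = 45

Answer: 45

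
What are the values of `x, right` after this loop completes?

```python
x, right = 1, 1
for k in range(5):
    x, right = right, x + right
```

Fibonacci: after 5 iterations
`x, right` takes the values: (1, 1) → (1, 2) → (2, 3) → (3, 5) → (5, 8) → (8, 13)

Answer: 8, 13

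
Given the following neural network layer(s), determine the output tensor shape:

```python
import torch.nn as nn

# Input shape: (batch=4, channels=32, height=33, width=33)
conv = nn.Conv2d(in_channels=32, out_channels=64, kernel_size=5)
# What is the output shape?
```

Input: (4, 32, 33, 33) -> Output: (4, 64, 29, 29)

Answer: (4, 64, 29, 29)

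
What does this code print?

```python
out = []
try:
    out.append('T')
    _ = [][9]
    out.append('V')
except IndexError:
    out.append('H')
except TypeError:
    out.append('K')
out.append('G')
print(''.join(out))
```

Execution trace: 'T' (try body) → 'H' (except IndexError) → 'G' (after the try/except). Output: THG

Answer: THG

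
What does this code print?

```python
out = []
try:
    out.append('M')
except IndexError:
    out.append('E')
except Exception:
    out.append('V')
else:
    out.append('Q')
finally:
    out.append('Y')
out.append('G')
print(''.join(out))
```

Execution trace: 'M' (try body, no exception) → 'Q' (else) → 'Y' (finally) → 'G' (after the try/except). Output: MQYG

Answer: MQYG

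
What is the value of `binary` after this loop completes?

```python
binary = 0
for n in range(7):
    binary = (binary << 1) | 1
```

Build 7 consecutive 1-bits: 0b1111111
`binary` takes the values: 0 → 1 → 3 → 7 → 15 → 31 → 63 → 127

Answer: 127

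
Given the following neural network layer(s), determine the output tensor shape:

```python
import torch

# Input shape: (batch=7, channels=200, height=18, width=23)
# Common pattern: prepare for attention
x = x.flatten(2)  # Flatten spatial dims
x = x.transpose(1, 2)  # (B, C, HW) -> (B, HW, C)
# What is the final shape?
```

Input: (7, 200, 18, 23) -> after flatten(2): (7, 200, 414) -> Output: (7, 414, 200)

Answer: (7, 414, 200)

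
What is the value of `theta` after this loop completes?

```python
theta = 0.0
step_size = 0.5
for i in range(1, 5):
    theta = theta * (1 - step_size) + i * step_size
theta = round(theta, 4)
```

Moving average with lr=0.5
`theta` takes the values: 0.0 → 0.5 → 1.25 → 2.125 → 3.0625

Answer: 3.0625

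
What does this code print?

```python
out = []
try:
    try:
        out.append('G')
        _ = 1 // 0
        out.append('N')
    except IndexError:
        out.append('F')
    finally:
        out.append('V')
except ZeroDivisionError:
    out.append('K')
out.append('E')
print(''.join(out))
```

Execution trace: 'G' (inner try body) → 'V' (inner finally) → 'K' (outer except ZeroDivisionError) → 'E' (after the try/except). Output: GVKE

Answer: GVKE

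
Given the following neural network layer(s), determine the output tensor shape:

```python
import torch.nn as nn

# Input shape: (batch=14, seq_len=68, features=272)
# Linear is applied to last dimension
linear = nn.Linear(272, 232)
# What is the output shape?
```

Input: (14, 68, 272) -> Output: (14, 68, 232)

Answer: (14, 68, 232)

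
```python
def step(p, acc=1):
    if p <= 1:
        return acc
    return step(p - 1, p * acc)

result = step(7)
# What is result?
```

Accumulator trace (n, acc): (7, 1) -> (6, 7) -> (5, 42) -> (4, 210) -> (3, 840) -> (2, 2520) -> (1, 5040) -> return 5040

Answer: 5040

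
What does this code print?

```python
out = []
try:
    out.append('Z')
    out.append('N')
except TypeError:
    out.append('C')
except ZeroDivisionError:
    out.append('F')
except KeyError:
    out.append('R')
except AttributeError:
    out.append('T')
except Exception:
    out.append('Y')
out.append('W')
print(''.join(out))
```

Execution trace: 'Z' (try body) → 'N' (try body, no exception) → 'W' (after the try/except). Output: ZNW

Answer: ZNW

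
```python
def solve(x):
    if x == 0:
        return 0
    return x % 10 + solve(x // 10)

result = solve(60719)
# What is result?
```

Sum of digits of 60719: 9 + 1 + 7 + 0 + 6 = 23

Answer: 23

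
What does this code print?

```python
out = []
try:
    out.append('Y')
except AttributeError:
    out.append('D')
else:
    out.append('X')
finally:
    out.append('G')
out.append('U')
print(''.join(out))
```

Execution trace: 'Y' (try body, no exception) → 'X' (else) → 'G' (finally) → 'U' (after the try/except). Output: YXGU

Answer: YXGU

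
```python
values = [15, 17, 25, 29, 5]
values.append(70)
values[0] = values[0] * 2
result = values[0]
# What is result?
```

Trace:
`values = [15, 17, 25, 29, 5]` → values = [15, 17, 25, 29, 5]
`values.append(70)` → values = [15, 17, 25, 29, 5, 70]
`values[0] = values[0] * 2` → values = [30, 17, 25, 29, 5, 70]
`result = values[0]` → result = 30
So result = 30

Answer: 30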